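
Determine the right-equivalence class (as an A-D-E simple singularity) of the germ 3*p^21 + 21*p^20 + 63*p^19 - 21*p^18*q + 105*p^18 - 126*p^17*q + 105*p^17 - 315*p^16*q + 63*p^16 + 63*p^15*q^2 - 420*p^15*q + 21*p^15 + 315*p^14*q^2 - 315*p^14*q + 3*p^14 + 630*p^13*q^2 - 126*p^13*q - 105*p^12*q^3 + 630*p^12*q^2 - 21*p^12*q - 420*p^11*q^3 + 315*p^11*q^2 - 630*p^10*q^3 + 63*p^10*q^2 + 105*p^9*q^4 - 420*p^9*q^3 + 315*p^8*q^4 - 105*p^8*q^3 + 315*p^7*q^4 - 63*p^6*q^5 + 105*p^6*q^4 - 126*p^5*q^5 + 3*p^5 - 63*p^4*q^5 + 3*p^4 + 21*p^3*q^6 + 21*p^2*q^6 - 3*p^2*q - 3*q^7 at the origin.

D8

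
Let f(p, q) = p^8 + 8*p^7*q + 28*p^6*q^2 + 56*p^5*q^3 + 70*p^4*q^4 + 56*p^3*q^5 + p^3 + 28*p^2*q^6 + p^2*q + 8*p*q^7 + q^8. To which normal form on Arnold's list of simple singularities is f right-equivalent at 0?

D9

The Hessian of f at 0 has rank 0. Corank 2; j^3 = p^2*(p + q) has shape L^2 M (L != M), so D-series; mu = 9 gives D_9.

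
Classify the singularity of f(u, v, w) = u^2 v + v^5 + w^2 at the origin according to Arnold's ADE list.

The Hessian of f at 0 is [[0, 0, 0], [0, 0, 0], [0, 0, 2]] with rank 1, so corank 2. A Groebner basis of the Jacobian ideal J(f) in C{u,v,w} is {u^2/5 + v^4, u^3, u*v, w}; counting standard monomials gives mu = 6. Corank 2; j^3 = u^2*v has shape L^2 M (L != M), so D-series; mu = 6 gives D_6.

D_{6}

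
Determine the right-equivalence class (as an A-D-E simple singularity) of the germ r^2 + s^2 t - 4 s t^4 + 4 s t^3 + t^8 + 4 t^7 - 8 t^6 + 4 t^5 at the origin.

D_{9}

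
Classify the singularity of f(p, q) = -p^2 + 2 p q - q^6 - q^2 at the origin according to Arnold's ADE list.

The Hessian of f at 0 is [[-2, 2], [2, -2]] with rank 1, so corank 1. A Groebner basis of the Jacobian ideal J(f) in C{p,q} is {q^5, p - q}; counting standard monomials gives mu = 5. Corank 1: A-series; mu = 5 gives A_5.

A_5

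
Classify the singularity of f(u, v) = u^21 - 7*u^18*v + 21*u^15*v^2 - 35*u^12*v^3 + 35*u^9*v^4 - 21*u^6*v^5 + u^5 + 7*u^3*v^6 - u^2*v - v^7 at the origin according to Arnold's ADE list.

D_8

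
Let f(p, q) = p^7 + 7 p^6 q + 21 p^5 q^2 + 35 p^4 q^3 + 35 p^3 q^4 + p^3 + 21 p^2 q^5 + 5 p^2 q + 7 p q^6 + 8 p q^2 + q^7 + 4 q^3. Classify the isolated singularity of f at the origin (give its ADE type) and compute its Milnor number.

Type D_8, Milnor number mu = 8.

The Hessian of f at 0 is [[0, 0], [0, 0]] with rank 0, so corank 2. A Groebner basis of the Jacobian ideal J(f) in C{p,q} is {p*q/7 + q^6 + 2*q^2/7, p*q^2 + 2*q^3, p^2 + 3*p*q + 2*q^2}; counting standard monomials gives mu = 8. Corank 2; j^3 = (p + q)*(p + 2*q)^2 has shape L^2 M (L != M), so D-series; mu = 8 gives D_8.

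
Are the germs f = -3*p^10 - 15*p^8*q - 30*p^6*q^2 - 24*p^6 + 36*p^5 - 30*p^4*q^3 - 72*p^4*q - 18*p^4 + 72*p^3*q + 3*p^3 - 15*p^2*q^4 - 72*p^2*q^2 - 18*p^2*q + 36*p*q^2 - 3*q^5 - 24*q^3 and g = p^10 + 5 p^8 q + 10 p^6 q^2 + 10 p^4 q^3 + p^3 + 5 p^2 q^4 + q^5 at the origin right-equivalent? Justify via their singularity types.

Yes.

The Hessian of f at 0 is [[0, 0], [0, 0]] with rank 0, so corank 2. A Groebner basis of the Jacobian ideal J(f) in C{p,q} is {-p^2/128 + p*q^3 + p*q^2/8 + p*q/32 - q^3/4 - q^2/32, q^4, p^3 - 3*p^2/4 + 3*p*q - 8*q^3 - 3*q^2, p^2*q - p^2/8 - 2*p*q^2 + p*q/2 - q^2/2}; counting standard monomials gives mu = 8. Corank 2; j^3 = 3*(p - 2*q)^3 is a perfect cube, so E-series; the 5-jet and mu = 8 give E_8. The Hessian of g at 0 is [[0, 0], [0, 0]] with rank 0, so corank 2. A Groebner basis of the Jacobian ideal J(g) in C{p,q} is {q^4, p^2}; counting standard monomials gives mu = 8. Corank 2; j^3 = p^3 is a perfect cube, so E-series; the 5-jet and mu = 8 give E_8. Both have type E_8, hence right-equivalent.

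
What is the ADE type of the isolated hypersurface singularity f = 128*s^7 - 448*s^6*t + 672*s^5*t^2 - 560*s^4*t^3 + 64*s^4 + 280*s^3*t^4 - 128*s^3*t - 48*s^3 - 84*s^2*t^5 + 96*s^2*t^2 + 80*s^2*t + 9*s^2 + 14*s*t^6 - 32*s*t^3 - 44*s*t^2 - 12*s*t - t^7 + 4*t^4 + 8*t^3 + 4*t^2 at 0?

The Hessian of f at 0 has rank 1. Corank 1: A-series; mu = 6 gives A_6.

A_{6}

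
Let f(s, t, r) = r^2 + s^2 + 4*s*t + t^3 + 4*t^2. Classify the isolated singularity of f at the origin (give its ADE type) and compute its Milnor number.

Type A_2, Milnor number mu = 2.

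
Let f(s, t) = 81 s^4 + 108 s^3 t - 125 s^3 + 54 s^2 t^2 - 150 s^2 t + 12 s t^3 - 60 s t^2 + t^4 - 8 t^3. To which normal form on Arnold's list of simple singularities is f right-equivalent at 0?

The Hessian of f at 0 has rank 0. Corank 2; j^3 = -(5*s + 2*t)^3 is a perfect cube, so E-series; the 4-jet and mu = 6 give E_6.

E_{6}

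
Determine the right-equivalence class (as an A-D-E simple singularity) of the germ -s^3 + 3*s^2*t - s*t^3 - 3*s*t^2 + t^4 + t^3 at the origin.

The Hessian of f at 0 is [[0, 0], [0, 0]] with rank 0, so corank 2. A Groebner basis of the Jacobian ideal J(f) in C{s,t} is {s^3 - 3*s^2*t - 6*s^2 + 12*s*t - 6*t^2, 3*s^2 + s*t^2 - 6*s*t + 3*t^2, 3*s^2 - 6*s*t + t^3 + 3*t^2}; counting standard monomials gives mu = 7. Corank 2; j^3 = -(s - t)^3 is a perfect cube, so E-series; the 4-jet and mu = 7 give E_7.

E_7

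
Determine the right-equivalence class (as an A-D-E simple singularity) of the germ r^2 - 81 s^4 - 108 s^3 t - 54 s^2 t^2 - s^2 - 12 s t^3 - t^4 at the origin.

A_3

The Hessian of f at 0 has rank 2. Corank 1: A-series; mu = 3 gives A_3.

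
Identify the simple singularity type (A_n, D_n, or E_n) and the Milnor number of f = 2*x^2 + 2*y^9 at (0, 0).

The Hessian of f at 0 has rank 1. Corank 1: A-series; mu = 8 gives A_8.

Type A8, Milnor number mu = 8.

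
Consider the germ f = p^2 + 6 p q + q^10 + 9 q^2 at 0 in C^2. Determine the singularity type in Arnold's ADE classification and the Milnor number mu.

The Hessian of f at 0 has rank 1. Corank 1: A-series; mu = 9 gives A_9.

Type A_{9}, Milnor number mu = 9.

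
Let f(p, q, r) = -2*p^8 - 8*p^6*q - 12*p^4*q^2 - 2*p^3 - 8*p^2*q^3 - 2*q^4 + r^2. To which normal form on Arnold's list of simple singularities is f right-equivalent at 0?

E6

The Hessian of f at 0 is [[0, 0, 0], [0, 0, 0], [0, 0, 2]] with rank 1, so corank 2. A Groebner basis of the Jacobian ideal J(f) in C{p,q,r} is {q^3, p^2, r}; counting standard monomials gives mu = 6. Corank 2; j^3 = -2*p^3 is a perfect cube, so E-series; the 4-jet and mu = 6 give E_6.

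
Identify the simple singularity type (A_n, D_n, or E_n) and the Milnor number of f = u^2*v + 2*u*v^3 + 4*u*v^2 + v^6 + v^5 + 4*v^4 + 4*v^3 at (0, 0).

The Hessian of f at 0 is [[0, 0], [0, 0]] with rank 0, so corank 2. A Groebner basis of the Jacobian ideal J(f) in C{u,v} is {u^3 - u^2 - 13*u*v^2 + 14*u*v + 32*v^2, u^2*v + u^2/6 + 25*u*v^2/6 - 11*u*v/3 - 8*v^2, u*v + v^3 + 2*v^2}; counting standard monomials gives mu = 7. Corank 2; j^3 = v*(u + 2*v)^2 has shape L^2 M (L != M), so D-series; mu = 7 gives D_7.

Type D7, Milnor number mu = 7.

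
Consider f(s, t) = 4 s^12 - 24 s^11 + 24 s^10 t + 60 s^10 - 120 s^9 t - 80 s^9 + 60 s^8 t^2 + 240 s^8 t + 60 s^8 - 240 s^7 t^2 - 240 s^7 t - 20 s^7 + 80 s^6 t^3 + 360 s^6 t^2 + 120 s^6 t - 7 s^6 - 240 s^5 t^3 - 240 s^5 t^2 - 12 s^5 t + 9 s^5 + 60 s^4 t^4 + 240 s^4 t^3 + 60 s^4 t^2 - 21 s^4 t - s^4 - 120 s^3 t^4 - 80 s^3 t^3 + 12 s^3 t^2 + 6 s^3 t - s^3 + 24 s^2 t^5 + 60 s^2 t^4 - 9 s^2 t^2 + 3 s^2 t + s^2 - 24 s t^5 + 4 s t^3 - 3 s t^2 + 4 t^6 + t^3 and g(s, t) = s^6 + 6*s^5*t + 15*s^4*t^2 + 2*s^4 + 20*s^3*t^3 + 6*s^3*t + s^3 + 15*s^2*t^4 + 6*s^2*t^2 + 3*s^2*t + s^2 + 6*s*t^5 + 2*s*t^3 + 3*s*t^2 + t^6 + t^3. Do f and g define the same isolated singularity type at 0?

The Hessian of f at 0 is [[2, 0], [0, 0]] with rank 1, so corank 1. A Groebner basis of the Jacobian ideal J(f) in C{s,t} is {t^2, s}; counting standard monomials gives mu = 2. Corank 1: A-series; mu = 2 gives A_2. The Hessian of g at 0 is [[2, 0], [0, 0]] with rank 1, so corank 1. A Groebner basis of the Jacobian ideal J(g) in C{s,t} is {t^2, s}; counting standard monomials gives mu = 2. Corank 1: A-series; mu = 2 gives A_2. Both have type A_2, hence right-equivalent.

Yes.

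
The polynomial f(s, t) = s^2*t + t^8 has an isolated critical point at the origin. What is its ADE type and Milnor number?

The Hessian of f at 0 has rank 0. Corank 2; j^3 = s^2*t has shape L^2 M (L != M), so D-series; mu = 9 gives D_9.

Type D_{9}, Milnor number mu = 9.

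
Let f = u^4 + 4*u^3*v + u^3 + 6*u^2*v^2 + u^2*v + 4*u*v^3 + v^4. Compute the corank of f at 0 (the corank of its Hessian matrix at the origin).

Hessian at 0 has rank 0.

2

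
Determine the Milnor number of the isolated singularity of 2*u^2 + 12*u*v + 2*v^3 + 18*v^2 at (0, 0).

The Hessian of f at 0 has rank 1. Corank 1: A-series; mu = 2 gives A_2.

2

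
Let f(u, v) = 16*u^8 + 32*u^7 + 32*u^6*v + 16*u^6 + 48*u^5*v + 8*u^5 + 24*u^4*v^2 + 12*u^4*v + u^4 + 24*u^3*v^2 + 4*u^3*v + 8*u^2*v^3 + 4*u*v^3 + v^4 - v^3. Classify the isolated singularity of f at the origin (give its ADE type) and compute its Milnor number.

Type E_6, Milnor number mu = 6.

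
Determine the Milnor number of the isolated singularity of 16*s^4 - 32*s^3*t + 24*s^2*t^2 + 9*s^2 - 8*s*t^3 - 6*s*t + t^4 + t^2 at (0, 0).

The Hessian of f at 0 is [[18, -6], [-6, 2]] with rank 1, so corank 1. A Groebner basis of the Jacobian ideal J(f) in C{s,t} is {t^3, s - t/3}; counting standard monomials gives mu = 3. Corank 1: A-series; mu = 3 gives A_3.

3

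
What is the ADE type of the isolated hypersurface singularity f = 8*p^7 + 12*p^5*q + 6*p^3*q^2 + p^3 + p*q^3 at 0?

The Hessian of f at 0 has rank 0. Corank 2; j^3 = p^3 is a perfect cube, so E-series; the 4-jet and mu = 7 give E_7.

E_{7}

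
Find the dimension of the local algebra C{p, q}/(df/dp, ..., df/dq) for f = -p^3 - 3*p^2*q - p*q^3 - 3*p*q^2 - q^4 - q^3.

7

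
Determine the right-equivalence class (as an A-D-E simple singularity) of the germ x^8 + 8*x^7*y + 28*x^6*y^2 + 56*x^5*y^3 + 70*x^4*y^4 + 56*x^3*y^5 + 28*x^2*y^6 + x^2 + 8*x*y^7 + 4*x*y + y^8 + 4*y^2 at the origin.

A_{7}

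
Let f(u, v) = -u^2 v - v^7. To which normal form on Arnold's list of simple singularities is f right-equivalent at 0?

The Hessian of f at 0 has rank 0. Corank 2; j^3 = -u^2*v has shape L^2 M (L != M), so D-series; mu = 8 gives D_8.

D_{8}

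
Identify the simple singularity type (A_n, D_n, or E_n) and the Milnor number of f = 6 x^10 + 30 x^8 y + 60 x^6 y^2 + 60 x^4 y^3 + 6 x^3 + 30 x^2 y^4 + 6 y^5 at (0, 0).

The Hessian of f at 0 has rank 0. Corank 2; j^3 = 6*x^3 is a perfect cube, so E-series; the 5-jet and mu = 8 give E_8.

Type E8, Milnor number mu = 8.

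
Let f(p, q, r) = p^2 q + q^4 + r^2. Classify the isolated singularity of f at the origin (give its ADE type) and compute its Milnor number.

Type D_{5}, Milnor number mu = 5.

The Hessian of f at 0 is [[0, 0, 0], [0, 0, 0], [0, 0, 2]] with rank 1, so corank 2. A Groebner basis of the Jacobian ideal J(f) in C{p,q,r} is {p^3, p^2/4 + q^3, p*q, r}; counting standard monomials gives mu = 5. Corank 2; j^3 = p^2*q has shape L^2 M (L != M), so D-series; mu = 5 gives D_5.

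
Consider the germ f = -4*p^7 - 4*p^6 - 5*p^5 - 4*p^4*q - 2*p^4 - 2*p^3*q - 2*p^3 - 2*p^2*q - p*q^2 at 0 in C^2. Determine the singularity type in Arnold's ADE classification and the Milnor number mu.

Type D_{4}, Milnor number mu = 4.

The Hessian of f at 0 is [[0, 0], [0, 0]] with rank 0, so corank 2. A Groebner basis of the Jacobian ideal J(f) in C{p,q} is {q^3, p^2 + q^2/2, p*q - q^2/2}; counting standard monomials gives mu = 4. Corank 2; j^3 = -p*(2*p^2 + 2*p*q + q^2) splits into three distinct lines over C (the quadratic factor has nonzero discriminant), so D_4.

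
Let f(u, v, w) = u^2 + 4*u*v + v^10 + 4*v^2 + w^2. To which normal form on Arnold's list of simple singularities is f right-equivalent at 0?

The Hessian of f at 0 is [[2, 4, 0], [4, 8, 0], [0, 0, 2]] with rank 2, so corank 1. A Groebner basis of the Jacobian ideal J(f) in C{u,v,w} is {v^9, u + 2*v, w}; counting standard monomials gives mu = 9. Corank 1: A-series; mu = 9 gives A_9.

A9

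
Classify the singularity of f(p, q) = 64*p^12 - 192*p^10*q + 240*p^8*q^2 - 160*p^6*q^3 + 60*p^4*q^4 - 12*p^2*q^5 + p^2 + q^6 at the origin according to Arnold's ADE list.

The Hessian of f at 0 has rank 1. Corank 1: A-series; mu = 5 gives A_5.

A5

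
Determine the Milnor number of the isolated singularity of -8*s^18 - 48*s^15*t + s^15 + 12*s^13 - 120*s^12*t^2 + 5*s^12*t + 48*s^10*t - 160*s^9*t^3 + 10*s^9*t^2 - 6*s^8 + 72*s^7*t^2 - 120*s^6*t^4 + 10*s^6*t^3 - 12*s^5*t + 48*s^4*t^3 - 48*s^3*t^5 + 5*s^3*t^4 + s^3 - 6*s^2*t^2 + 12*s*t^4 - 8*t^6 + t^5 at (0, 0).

The Hessian of f at 0 has rank 0. Corank 2; j^3 = s^3 is a perfect cube, so E-series; the 5-jet and mu = 8 give E_8.

8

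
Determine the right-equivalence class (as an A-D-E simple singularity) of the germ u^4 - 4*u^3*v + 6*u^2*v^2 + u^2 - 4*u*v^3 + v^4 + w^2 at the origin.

The Hessian of f at 0 has rank 2. Corank 1: A-series; mu = 3 gives A_3.

A_{3}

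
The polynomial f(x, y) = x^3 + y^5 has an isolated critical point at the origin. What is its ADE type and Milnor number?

Type E8, Milnor number mu = 8.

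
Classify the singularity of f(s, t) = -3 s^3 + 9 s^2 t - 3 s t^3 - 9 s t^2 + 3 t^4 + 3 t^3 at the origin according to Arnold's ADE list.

The Hessian of f at 0 has rank 0. Corank 2; j^3 = -3*(s - t)^3 is a perfect cube, so E-series; the 4-jet and mu = 7 give E_7.

E_{7}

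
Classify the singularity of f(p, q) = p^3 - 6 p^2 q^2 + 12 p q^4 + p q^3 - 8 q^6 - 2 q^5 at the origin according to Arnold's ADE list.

The Hessian of f at 0 is [[0, 0], [0, 0]] with rank 0, so corank 2. A Groebner basis of the Jacobian ideal J(f) in C{p,q} is {-p^2/4 + q^4 - q^3/12, p^3, p^2*q + p^2/12 + q^3/36, -p^2/2 + p*q^2 - q^3/6}; counting standard monomials gives mu = 7. Corank 2; j^3 = p^3 is a perfect cube, so E-series; the 4-jet and mu = 7 give E_7.

E7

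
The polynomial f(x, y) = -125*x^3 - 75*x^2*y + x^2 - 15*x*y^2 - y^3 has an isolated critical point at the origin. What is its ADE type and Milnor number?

The Hessian of f at 0 is [[2, 0], [0, 0]] with rank 1, so corank 1. A Groebner basis of the Jacobian ideal J(f) in C{x,y} is {y^2, x}; counting standard monomials gives mu = 2. Corank 1: A-series; mu = 2 gives A_2.

Type A_2, Milnor number mu = 2.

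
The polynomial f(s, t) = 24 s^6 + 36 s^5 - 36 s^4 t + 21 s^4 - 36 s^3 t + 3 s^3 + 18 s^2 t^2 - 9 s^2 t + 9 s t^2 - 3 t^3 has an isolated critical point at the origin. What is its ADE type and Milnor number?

Type E6, Milnor number mu = 6.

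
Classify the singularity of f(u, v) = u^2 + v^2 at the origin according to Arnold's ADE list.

The Hessian of f at 0 has rank 2. Corank 0: nondegenerate Morse point, so A_1.

A1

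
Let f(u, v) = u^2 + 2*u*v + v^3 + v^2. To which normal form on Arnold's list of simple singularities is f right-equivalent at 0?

The Hessian of f at 0 is [[2, 2], [2, 2]] with rank 1, so corank 1. A Groebner basis of the Jacobian ideal J(f) in C{u,v} is {v^2, u + v}; counting standard monomials gives mu = 2. Corank 1: A-series; mu = 2 gives A_2.

A_2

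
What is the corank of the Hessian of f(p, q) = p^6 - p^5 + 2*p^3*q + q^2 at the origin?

Hessian at 0 has rank 1.

1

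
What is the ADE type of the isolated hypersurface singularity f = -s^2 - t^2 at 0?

The Hessian of f at 0 is [[-2, 0], [0, -2]] with rank 2, so corank 0. A Groebner basis of the Jacobian ideal J(f) in C{s,t} is {s, t}; counting standard monomials gives mu = 1. Corank 0: nondegenerate Morse point, so A_1.

A_{1}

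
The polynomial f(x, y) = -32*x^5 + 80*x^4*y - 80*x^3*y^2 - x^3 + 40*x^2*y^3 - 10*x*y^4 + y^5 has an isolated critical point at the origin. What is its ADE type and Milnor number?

Type E_8, Milnor number mu = 8.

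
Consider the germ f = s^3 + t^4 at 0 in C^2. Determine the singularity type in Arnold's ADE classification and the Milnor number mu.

The Hessian of f at 0 has rank 0. Corank 2; j^3 = s^3 is a perfect cube, so E-series; the 4-jet and mu = 6 give E_6.

Type E_{6}, Milnor number mu = 6.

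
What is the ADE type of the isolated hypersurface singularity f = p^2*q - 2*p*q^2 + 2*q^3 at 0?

The Hessian of f at 0 has rank 0. Corank 2; j^3 = q*(p^2 - 2*p*q + 2*q^2) splits into three distinct lines over C (the quadratic factor has nonzero discriminant), so D_4.

D_4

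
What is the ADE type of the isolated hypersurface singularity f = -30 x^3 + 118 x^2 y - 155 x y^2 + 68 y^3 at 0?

D_{4}

The Hessian of f at 0 is [[0, 0], [0, 0]] with rank 0, so corank 2. A Groebner basis of the Jacobian ideal J(f) in C{x,y} is {y^3, x^2 - 47*y^2/26, x*y - 35*y^2/26}; counting standard monomials gives mu = 4. Corank 2; j^3 = -(3*x - 4*y)*(10*x^2 - 26*x*y + 17*y^2) splits into three distinct lines over C (the quadratic factor has nonzero discriminant), so D_4.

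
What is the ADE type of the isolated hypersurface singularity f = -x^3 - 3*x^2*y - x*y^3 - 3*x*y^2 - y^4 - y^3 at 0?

E_7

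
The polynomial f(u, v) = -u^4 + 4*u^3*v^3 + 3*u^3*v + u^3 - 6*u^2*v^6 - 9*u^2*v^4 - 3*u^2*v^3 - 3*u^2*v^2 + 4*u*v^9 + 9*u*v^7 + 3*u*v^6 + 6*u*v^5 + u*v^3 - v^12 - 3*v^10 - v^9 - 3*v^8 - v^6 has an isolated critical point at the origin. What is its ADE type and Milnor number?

The Hessian of f at 0 has rank 0. Corank 2; j^3 = u^3 is a perfect cube, so E-series; the 4-jet and mu = 7 give E_7.

Type E7, Milnor number mu = 7.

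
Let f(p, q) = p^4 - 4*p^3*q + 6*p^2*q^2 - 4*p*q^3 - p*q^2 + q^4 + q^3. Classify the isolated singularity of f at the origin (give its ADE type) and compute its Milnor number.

The Hessian of f at 0 has rank 0. Corank 2; j^3 = -q^2*(p - q) has shape L^2 M (L != M), so D-series; mu = 5 gives D_5.

Type D_5, Milnor number mu = 5.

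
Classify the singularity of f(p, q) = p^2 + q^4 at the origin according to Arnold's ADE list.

A_3

The Hessian of f at 0 is [[2, 0], [0, 0]] with rank 1, so corank 1. A Groebner basis of the Jacobian ideal J(f) in C{p,q} is {q^3, p}; counting standard monomials gives mu = 3. Corank 1: A-series; mu = 3 gives A_3.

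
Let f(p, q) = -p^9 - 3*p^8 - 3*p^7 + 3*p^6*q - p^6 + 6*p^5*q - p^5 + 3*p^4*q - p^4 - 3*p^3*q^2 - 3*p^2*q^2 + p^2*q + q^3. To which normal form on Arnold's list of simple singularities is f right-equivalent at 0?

The Hessian of f at 0 is [[0, 0], [0, 0]] with rank 0, so corank 2. A Groebner basis of the Jacobian ideal J(f) in C{p,q} is {q^3, p^2 + 3*q^2, p*q}; counting standard monomials gives mu = 4. Corank 2; j^3 = q*(p^2 + q^2) splits into three distinct lines over C (the quadratic factor has nonzero discriminant), so D_4.

D_4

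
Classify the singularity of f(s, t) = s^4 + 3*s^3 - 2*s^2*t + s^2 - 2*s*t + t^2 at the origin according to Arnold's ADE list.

A_2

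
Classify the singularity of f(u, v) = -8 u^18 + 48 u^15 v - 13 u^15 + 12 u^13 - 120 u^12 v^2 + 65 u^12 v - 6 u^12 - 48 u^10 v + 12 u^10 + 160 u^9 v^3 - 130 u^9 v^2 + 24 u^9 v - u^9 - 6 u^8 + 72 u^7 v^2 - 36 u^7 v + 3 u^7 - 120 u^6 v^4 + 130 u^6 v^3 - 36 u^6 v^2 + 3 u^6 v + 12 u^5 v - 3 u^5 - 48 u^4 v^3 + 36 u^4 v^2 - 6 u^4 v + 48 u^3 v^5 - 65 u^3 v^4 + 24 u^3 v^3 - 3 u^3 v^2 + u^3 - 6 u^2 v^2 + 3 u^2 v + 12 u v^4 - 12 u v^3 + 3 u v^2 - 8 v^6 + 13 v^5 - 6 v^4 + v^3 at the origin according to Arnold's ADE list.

The Hessian of f at 0 is [[0, 0], [0, 0]] with rank 0, so corank 2. A Groebner basis of the Jacobian ideal J(f) in C{u,v} is {u^2/2 + u*v^3 - 2*u*v^2 + u*v - 2*v^3 + v^2/2, v^4, u^3 - 6*u^2 + 21*u*v^2 - 12*u*v + 22*v^3 - 6*v^2, u^2*v + 2*u^2 - 6*u*v^2 + 4*u*v - 7*v^3 + 2*v^2}; counting standard monomials gives mu = 8. Corank 2; j^3 = (u + v)^3 is a perfect cube, so E-series; the 5-jet and mu = 8 give E_8.

E8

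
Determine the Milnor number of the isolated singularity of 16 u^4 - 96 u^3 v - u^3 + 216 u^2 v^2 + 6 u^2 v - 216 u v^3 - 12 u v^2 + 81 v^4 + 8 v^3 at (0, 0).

The Hessian of f at 0 has rank 0. Corank 2; j^3 = -(u - 2*v)^3 is a perfect cube, so E-series; the 4-jet and mu = 6 give E_6.

6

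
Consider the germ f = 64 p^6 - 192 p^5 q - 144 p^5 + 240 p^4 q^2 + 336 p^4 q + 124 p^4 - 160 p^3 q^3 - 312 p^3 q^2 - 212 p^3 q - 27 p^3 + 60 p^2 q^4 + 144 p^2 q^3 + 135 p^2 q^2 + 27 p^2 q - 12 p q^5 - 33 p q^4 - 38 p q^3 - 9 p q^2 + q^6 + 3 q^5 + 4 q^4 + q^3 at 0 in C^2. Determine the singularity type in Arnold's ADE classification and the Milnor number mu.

Type E_{6}, Milnor number mu = 6.

The Hessian of f at 0 is [[0, 0], [0, 0]] with rank 0, so corank 2. A Groebner basis of the Jacobian ideal J(f) in C{p,q} is {p^3 - 27*p^2/2 + 9*p*q - 3*q^2/2, p^2*q - 36*p^2 + 24*p*q - 4*q^2, -189*p^2/2 + p*q^2 + 63*p*q - 21*q^2/2, -243*p^2 + 162*p*q + q^3 - 27*q^2}; counting standard monomials gives mu = 6. Corank 2; j^3 = -(3*p - q)^3 is a perfect cube, so E-series; the 4-jet and mu = 6 give E_6.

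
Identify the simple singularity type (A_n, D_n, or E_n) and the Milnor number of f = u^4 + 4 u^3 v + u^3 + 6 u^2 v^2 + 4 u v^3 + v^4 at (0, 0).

The Hessian of f at 0 has rank 0. Corank 2; j^3 = u^3 is a perfect cube, so E-series; the 4-jet and mu = 6 give E_6.

Type E_{6}, Milnor number mu = 6.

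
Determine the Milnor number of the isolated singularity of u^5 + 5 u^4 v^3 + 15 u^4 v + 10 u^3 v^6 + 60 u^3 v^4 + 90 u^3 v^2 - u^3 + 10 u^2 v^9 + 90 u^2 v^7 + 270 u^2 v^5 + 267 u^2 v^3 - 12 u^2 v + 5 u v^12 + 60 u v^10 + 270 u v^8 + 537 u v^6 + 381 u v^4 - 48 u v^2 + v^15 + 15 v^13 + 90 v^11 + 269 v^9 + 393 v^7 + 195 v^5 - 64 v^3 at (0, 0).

The Hessian of f at 0 has rank 0. Corank 2; j^3 = -(u + 4*v)^3 is a perfect cube, so E-series; the 5-jet and mu = 8 give E_8.

8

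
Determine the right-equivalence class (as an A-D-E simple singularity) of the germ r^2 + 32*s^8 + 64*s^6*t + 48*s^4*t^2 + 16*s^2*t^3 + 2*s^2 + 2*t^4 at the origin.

The Hessian of f at 0 has rank 2. Corank 1: A-series; mu = 3 gives A_3.

A_3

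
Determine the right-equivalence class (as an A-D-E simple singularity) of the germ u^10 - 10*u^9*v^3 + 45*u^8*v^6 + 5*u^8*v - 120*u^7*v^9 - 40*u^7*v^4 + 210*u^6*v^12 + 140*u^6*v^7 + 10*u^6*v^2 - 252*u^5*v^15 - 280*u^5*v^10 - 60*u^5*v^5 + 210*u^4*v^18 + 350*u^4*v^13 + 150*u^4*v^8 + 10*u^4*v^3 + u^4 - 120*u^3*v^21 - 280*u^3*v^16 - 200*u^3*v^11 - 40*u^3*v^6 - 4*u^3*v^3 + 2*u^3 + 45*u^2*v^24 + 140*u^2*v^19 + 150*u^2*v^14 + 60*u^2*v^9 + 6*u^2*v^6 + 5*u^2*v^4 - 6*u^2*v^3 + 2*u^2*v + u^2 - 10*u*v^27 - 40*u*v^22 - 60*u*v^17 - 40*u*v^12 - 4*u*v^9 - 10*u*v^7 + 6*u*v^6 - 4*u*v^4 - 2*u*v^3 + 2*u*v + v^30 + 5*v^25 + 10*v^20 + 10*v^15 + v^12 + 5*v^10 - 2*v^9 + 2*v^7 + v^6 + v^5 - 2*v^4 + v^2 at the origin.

A_4

The Hessian of f at 0 has rank 1. Corank 1: A-series; mu = 4 gives A_4.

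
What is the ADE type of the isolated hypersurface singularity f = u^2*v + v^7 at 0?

D_8

The Hessian of f at 0 is [[0, 0], [0, 0]] with rank 0, so corank 2. A Groebner basis of the Jacobian ideal J(f) in C{u,v} is {u^2/7 + v^6, u^3, u*v}; counting standard monomials gives mu = 8. Corank 2; j^3 = u^2*v has shape L^2 M (L != M), so D-series; mu = 8 gives D_8.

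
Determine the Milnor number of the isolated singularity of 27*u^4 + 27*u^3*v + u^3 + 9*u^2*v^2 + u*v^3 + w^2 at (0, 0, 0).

7

The Hessian of f at 0 is [[0, 0, 0], [0, 0, 0], [0, 0, 2]] with rank 1, so corank 2. A Groebner basis of the Jacobian ideal J(f) in C{u,v,w} is {u^2/3 + v^4 + v^3/9, u^3, u^2*v - u^2/9 - v^3/27, 2*u^2/3 + u*v^2 + 2*v^3/9, w}; counting standard monomials gives mu = 7. Corank 2; j^3 = u^3 is a perfect cube, so E-series; the 4-jet and mu = 7 give E_7.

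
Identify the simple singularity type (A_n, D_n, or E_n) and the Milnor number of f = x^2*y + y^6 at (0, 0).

Type D_{7}, Milnor number mu = 7.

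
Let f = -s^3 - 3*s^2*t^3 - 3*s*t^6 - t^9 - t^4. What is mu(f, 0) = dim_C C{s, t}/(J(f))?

The Hessian of f at 0 has rank 0. Corank 2; j^3 = -s^3 is a perfect cube, so E-series; the 4-jet and mu = 6 give E_6.

6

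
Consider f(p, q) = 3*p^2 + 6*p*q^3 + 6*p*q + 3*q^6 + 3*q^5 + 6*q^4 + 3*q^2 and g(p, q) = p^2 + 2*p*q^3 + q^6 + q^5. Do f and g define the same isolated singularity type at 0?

The Hessian of f at 0 is [[6, 6], [6, 6]] with rank 1, so corank 1. A Groebner basis of the Jacobian ideal J(f) in C{p,q} is {p + q^3 + q, p^2 - q^2, p*q + q^2}; counting standard monomials gives mu = 4. Corank 1: A-series; mu = 4 gives A_4. The Hessian of g at 0 is [[2, 0], [0, 0]] with rank 1, so corank 1. A Groebner basis of the Jacobian ideal J(g) in C{p,q} is {p + q^3, p^2, p*q}; counting standard monomials gives mu = 4. Corank 1: A-series; mu = 4 gives A_4. Both have type A_4, hence right-equivalent.

Yes.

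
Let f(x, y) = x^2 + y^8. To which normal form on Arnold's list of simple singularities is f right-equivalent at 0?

A7

The Hessian of f at 0 has rank 1. Corank 1: A-series; mu = 7 gives A_7.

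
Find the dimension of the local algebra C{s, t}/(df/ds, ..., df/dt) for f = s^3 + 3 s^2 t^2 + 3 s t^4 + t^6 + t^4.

6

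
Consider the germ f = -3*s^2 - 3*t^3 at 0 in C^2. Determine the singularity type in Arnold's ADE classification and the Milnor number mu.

The Hessian of f at 0 is [[-6, 0], [0, 0]] with rank 1, so corank 1. A Groebner basis of the Jacobian ideal J(f) in C{s,t} is {t^2, s}; counting standard monomials gives mu = 2. Corank 1: A-series; mu = 2 gives A_2.

Type A2, Milnor number mu = 2.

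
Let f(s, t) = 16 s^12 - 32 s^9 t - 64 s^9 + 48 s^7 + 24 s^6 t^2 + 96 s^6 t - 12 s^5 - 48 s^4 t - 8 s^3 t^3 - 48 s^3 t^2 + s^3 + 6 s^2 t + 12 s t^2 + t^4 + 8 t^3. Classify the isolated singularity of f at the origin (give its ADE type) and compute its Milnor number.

Type E_{6}, Milnor number mu = 6.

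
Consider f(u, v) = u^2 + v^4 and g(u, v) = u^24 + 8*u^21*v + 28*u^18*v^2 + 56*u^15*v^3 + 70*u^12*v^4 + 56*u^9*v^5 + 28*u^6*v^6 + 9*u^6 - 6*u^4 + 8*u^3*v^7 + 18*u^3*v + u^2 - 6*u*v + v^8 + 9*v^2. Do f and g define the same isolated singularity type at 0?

The Hessian of f at 0 is [[2, 0], [0, 0]] with rank 1, so corank 1. A Groebner basis of the Jacobian ideal J(f) in C{u,v} is {v^3, u}; counting standard monomials gives mu = 3. Corank 1: A-series; mu = 3 gives A_3. The Hessian of g at 0 is [[2, -6], [-6, 18]] with rank 1, so corank 1. A Groebner basis of the Jacobian ideal J(g) in C{u,v} is {u^2/81 - 7*u*v/81 + v^4 + 4*v^2/27, u^3 - u/3 + v, u^2*v - 2*u/27 - 3*v^3 + 2*v/9, u*v^2 - u/81 - 2*v^3 + v/27}; counting standard monomials gives mu = 7. Corank 1: A-series; mu = 7 gives A_7. f is A_3 but g is A_7, hence not right-equivalent.

No.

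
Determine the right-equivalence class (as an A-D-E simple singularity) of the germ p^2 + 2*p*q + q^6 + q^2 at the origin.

The Hessian of f at 0 has rank 1. Corank 1: A-series; mu = 5 gives A_5.

A_{5}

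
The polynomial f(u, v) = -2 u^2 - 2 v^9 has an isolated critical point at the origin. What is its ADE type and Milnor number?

The Hessian of f at 0 has rank 1. Corank 1: A-series; mu = 8 gives A_8.

Type A_8, Milnor number mu = 8.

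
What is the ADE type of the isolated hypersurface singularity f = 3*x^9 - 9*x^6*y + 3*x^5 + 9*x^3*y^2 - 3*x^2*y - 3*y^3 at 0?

D_{4}

The Hessian of f at 0 is [[0, 0], [0, 0]] with rank 0, so corank 2. A Groebner basis of the Jacobian ideal J(f) in C{x,y} is {y^3, x^2 + 3*y^2, x*y}; counting standard monomials gives mu = 4. Corank 2; j^3 = -3*y*(x^2 + y^2) splits into three distinct lines over C (the quadratic factor has nonzero discriminant), so D_4.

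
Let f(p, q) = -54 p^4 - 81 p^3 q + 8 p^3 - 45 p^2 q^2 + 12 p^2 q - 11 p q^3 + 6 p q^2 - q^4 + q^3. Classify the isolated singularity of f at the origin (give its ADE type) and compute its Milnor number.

Type E7, Milnor number mu = 7.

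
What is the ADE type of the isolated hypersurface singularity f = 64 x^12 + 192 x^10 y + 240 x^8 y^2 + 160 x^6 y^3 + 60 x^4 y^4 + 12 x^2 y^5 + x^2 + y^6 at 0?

The Hessian of f at 0 has rank 1. Corank 1: A-series; mu = 5 gives A_5.

A_{5}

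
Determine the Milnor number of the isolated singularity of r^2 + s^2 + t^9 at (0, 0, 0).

8

The Hessian of f at 0 is [[2, 0, 0], [0, 0, 0], [0, 0, 2]] with rank 2, so corank 1. A Groebner basis of the Jacobian ideal J(f) in C{s,t,r} is {t^8, s, r}; counting standard monomials gives mu = 8. Corank 1: A-series; mu = 8 gives A_8.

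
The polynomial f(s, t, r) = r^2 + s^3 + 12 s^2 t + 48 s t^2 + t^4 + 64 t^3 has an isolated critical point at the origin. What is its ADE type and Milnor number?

Type E_{6}, Milnor number mu = 6.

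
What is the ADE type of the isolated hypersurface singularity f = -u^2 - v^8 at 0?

A7

The Hessian of f at 0 is [[-2, 0], [0, 0]] with rank 1, so corank 1. A Groebner basis of the Jacobian ideal J(f) in C{u,v} is {v^7, u}; counting standard monomials gives mu = 7. Corank 1: A-series; mu = 7 gives A_7.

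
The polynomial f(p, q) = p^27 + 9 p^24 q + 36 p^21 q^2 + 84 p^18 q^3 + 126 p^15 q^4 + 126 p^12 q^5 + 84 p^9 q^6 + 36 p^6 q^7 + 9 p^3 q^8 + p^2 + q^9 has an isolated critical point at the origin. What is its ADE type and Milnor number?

The Hessian of f at 0 has rank 1. Corank 1: A-series; mu = 8 gives A_8.

Type A_{8}, Milnor number mu = 8.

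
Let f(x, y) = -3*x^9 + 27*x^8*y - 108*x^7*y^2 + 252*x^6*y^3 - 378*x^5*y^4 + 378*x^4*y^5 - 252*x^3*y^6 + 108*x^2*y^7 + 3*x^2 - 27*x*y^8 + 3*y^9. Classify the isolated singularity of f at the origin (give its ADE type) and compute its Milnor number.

Type A8, Milnor number mu = 8.

The Hessian of f at 0 has rank 1. Corank 1: A-series; mu = 8 gives A_8.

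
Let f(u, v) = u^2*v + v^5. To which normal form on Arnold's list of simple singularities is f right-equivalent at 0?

The Hessian of f at 0 is [[0, 0], [0, 0]] with rank 0, so corank 2. A Groebner basis of the Jacobian ideal J(f) in C{u,v} is {u^2/5 + v^4, u^3, u*v}; counting standard monomials gives mu = 6. Corank 2; j^3 = u^2*v has shape L^2 M (L != M), so D-series; mu = 6 gives D_6.

D6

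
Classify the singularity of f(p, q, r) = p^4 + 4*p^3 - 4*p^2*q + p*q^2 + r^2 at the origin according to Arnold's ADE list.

The Hessian of f at 0 is [[0, 0, 0], [0, 0, 0], [0, 0, 2]] with rank 1, so corank 2. A Groebner basis of the Jacobian ideal J(f) in C{p,q,r} is {p*q^2 - 2*p*q + q^2, -4*p*q + q^3 + 2*q^2, p^2 - p*q/2, r}; counting standard monomials gives mu = 5. Corank 2; j^3 = p*(2*p - q)^2 has shape L^2 M (L != M), so D-series; mu = 5 gives D_5.

D_5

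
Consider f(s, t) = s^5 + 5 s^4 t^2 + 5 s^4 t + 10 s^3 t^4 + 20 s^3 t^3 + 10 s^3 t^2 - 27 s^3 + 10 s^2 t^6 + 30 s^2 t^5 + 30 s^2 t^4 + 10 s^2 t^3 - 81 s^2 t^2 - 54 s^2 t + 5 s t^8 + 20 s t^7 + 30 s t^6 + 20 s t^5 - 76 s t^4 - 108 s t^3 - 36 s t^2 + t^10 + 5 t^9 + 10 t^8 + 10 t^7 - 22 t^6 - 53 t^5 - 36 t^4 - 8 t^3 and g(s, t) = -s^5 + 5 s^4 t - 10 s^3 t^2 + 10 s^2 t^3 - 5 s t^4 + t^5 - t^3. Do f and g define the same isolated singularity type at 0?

Yes.

The Hessian of f at 0 has rank 0. Corank 2; j^3 = -(3*s + 2*t)^3 is a perfect cube, so E-series; the 5-jet and mu = 8 give E_8. The Hessian of g at 0 has rank 0. Corank 2; j^3 = -t^3 is a perfect cube, so E-series; the 5-jet and mu = 8 give E_8. Both have type E_8, hence right-equivalent.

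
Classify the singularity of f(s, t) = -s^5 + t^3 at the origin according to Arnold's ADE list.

E8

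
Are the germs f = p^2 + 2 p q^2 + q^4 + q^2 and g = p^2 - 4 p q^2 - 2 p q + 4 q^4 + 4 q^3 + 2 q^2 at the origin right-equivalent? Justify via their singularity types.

Yes.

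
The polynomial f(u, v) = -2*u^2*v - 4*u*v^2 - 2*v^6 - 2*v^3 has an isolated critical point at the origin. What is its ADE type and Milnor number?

Type D_7, Milnor number mu = 7.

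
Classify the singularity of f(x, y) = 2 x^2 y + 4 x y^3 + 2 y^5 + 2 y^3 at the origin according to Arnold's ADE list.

The Hessian of f at 0 has rank 0. Corank 2; j^3 = 2*y*(x^2 + y^2) splits into three distinct lines over C (the quadratic factor has nonzero discriminant), so D_4.

D_4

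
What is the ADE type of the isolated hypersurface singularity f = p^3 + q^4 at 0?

E_6

The Hessian of f at 0 has rank 0. Corank 2; j^3 = p^3 is a perfect cube, so E-series; the 4-jet and mu = 6 give E_6.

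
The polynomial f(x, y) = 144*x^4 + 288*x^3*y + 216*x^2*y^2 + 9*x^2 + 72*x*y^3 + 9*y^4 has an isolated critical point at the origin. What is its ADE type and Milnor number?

Type A3, Milnor number mu = 3.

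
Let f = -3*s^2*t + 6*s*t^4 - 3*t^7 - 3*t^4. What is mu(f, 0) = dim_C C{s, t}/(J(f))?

5

The Hessian of f at 0 has rank 0. Corank 2; j^3 = -3*s^2*t has shape L^2 M (L != M), so D-series; mu = 5 gives D_5.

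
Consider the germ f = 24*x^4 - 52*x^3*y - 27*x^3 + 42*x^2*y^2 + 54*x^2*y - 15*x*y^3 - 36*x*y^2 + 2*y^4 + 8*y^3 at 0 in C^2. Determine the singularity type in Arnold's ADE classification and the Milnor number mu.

Type E_{7}, Milnor number mu = 7.

The Hessian of f at 0 has rank 0. Corank 2; j^3 = -(3*x - 2*y)^3 is a perfect cube, so E-series; the 4-jet and mu = 7 give E_7.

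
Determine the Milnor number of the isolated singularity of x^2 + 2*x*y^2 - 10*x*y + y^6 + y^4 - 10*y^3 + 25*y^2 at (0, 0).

The Hessian of f at 0 has rank 1. Corank 1: A-series; mu = 5 gives A_5.

5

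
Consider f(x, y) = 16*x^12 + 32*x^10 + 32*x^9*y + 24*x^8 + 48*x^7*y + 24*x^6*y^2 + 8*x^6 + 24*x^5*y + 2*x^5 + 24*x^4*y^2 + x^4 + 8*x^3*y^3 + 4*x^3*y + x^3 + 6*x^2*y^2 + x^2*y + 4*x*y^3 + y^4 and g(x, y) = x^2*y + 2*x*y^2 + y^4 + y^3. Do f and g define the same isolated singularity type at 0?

Yes.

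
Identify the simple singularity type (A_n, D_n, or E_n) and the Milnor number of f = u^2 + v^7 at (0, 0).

Type A_6, Milnor number mu = 6.

The Hessian of f at 0 has rank 1. Corank 1: A-series; mu = 6 gives A_6.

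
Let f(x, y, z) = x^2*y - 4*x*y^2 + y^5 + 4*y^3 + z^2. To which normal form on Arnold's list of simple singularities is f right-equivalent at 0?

The Hessian of f at 0 has rank 1. Corank 2; j^3 = y*(x - 2*y)^2 has shape L^2 M (L != M), so D-series; mu = 6 gives D_6.

D_6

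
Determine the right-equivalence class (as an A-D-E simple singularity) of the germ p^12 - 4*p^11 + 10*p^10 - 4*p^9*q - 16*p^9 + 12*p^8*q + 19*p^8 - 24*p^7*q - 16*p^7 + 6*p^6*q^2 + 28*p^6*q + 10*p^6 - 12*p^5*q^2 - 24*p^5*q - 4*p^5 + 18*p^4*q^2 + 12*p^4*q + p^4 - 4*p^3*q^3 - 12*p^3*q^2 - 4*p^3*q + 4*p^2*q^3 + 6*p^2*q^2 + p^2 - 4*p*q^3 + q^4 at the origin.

A3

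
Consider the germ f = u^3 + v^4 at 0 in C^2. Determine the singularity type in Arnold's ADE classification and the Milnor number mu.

Type E6, Milnor number mu = 6.

The Hessian of f at 0 is [[0, 0], [0, 0]] with rank 0, so corank 2. A Groebner basis of the Jacobian ideal J(f) in C{u,v} is {v^3, u^2}; counting standard monomials gives mu = 6. Corank 2; j^3 = u^3 is a perfect cube, so E-series; the 4-jet and mu = 6 give E_6.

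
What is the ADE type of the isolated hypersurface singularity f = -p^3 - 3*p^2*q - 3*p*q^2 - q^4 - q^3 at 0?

E6

The Hessian of f at 0 is [[0, 0], [0, 0]] with rank 0, so corank 2. A Groebner basis of the Jacobian ideal J(f) in C{p,q} is {q^3, p^2 + 2*p*q + q^2}; counting standard monomials gives mu = 6. Corank 2; j^3 = -(p + q)^3 is a perfect cube, so E-series; the 4-jet and mu = 6 give E_6.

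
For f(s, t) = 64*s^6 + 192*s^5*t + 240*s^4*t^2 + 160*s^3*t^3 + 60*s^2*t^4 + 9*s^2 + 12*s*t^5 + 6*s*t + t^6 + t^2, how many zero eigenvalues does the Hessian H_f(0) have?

1

The Hessian at 0 is [[18, 6], [6, 2]] of rank 1; hence corank 1.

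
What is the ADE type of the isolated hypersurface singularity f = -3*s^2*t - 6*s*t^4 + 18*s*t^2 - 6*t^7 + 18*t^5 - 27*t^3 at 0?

The Hessian of f at 0 has rank 0. Corank 2; j^3 = -3*t*(s - 3*t)^2 has shape L^2 M (L != M), so D-series; mu = 8 gives D_8.

D_8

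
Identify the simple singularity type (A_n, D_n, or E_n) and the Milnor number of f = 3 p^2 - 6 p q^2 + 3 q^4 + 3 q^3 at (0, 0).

The Hessian of f at 0 has rank 1. Corank 1: A-series; mu = 2 gives A_2.

Type A_{2}, Milnor number mu = 2.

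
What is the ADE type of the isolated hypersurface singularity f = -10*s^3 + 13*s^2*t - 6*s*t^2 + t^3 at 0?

The Hessian of f at 0 has rank 0. Corank 2; j^3 = -(2*s - t)*(5*s^2 - 4*s*t + t^2) splits into three distinct lines over C (the quadratic factor has nonzero discriminant), so D_4.

D_{4}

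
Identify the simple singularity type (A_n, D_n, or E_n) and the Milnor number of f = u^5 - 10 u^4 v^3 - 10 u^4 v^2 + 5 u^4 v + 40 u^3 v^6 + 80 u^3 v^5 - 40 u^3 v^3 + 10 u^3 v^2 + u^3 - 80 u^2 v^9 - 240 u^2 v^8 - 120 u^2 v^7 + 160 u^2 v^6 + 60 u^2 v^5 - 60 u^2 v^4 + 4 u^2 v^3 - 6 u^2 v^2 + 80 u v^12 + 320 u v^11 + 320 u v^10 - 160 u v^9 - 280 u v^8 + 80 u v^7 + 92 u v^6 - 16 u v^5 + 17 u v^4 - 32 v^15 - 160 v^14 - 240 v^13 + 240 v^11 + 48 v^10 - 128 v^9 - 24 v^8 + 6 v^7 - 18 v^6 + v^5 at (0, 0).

The Hessian of f at 0 has rank 0. Corank 2; j^3 = u^3 is a perfect cube, so E-series; the 5-jet and mu = 8 give E_8.

Type E8, Milnor number mu = 8.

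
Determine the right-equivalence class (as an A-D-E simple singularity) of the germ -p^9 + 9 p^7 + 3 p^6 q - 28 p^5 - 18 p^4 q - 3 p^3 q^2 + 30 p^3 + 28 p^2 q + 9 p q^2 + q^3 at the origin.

D4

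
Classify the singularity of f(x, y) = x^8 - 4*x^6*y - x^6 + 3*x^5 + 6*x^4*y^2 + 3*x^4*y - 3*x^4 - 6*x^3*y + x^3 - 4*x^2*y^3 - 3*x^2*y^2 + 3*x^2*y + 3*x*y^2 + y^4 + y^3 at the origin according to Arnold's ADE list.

E_{6}

The Hessian of f at 0 is [[0, 0], [0, 0]] with rank 0, so corank 2. A Groebner basis of the Jacobian ideal J(f) in C{x,y} is {x^3 - 3*x^2/2 - 3*x*y - 3*y^2/2, x^2*y + x^2 + 2*x*y + y^2, -x^2/2 + x*y^2 - x*y - y^2/2, y^3}; counting standard monomials gives mu = 6. Corank 2; j^3 = (x + y)^3 is a perfect cube, so E-series; the 4-jet and mu = 6 give E_6.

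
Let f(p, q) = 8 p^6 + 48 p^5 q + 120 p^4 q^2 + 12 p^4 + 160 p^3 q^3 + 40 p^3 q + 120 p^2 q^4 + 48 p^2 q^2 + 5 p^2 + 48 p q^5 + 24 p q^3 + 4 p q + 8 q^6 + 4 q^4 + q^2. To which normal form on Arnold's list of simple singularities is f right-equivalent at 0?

The Hessian of f at 0 is [[10, 4], [4, 2]] with rank 2, so corank 0. A Groebner basis of the Jacobian ideal J(f) in C{p,q} is {p, q}; counting standard monomials gives mu = 1. Corank 0: nondegenerate Morse point, so A_1.

A_1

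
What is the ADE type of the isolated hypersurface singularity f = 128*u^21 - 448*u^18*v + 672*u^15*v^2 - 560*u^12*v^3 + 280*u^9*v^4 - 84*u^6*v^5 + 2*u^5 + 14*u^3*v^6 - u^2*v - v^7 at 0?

D_8

The Hessian of f at 0 has rank 0. Corank 2; j^3 = -u^2*v has shape L^2 M (L != M), so D-series; mu = 8 gives D_8.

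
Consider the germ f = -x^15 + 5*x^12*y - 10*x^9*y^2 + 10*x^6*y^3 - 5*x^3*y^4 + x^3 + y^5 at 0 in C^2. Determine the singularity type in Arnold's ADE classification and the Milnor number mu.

Type E_8, Milnor number mu = 8.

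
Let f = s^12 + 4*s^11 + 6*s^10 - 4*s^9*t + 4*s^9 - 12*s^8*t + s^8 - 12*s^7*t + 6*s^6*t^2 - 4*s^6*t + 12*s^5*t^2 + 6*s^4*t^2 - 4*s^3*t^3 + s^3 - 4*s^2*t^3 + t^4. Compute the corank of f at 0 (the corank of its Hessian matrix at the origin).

2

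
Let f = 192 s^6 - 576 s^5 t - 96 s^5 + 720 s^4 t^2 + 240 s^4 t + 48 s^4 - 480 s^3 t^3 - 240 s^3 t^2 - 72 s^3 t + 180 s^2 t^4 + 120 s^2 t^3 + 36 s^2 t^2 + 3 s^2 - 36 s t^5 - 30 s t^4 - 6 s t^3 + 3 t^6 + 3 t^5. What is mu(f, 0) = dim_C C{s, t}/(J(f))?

The Hessian of f at 0 is [[6, 0], [0, 0]] with rank 1, so corank 1. A Groebner basis of the Jacobian ideal J(f) in C{s,t} is {-s + t^3, s^2, s*t}; counting standard monomials gives mu = 4. Corank 1: A-series; mu = 4 gives A_4.

4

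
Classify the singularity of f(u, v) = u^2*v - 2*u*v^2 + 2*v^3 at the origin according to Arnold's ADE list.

The Hessian of f at 0 is [[0, 0], [0, 0]] with rank 0, so corank 2. A Groebner basis of the Jacobian ideal J(f) in C{u,v} is {v^3, u^2 + 2*v^2, u*v - v^2}; counting standard monomials gives mu = 4. Corank 2; j^3 = v*(u^2 - 2*u*v + 2*v^2) splits into three distinct lines over C (the quadratic factor has nonzero discriminant), so D_4.

D4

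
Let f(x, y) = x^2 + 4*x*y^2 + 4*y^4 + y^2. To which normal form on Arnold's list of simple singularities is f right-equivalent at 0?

The Hessian of f at 0 has rank 2. Corank 0: nondegenerate Morse point, so A_1.

A_1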